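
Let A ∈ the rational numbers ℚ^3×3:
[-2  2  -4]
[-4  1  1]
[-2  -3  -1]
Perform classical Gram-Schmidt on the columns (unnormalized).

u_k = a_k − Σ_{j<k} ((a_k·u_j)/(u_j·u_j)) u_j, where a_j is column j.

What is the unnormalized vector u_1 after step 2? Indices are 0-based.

u_1 = (11/6, 2/3, -19/6)

Step 1: u_0 = a_0 = (-2, -4, -2).
Step 2: u_1 = a_1 − (-1/12)·u_0 = (11/6, 2/3, -19/6).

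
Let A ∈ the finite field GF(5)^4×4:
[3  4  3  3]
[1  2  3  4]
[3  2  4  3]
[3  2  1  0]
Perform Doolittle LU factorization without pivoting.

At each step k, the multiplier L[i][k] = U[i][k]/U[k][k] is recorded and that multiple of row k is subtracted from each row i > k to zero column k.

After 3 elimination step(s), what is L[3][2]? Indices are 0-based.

L[3][2] = 2

Step 1: pivot at (0,0) is 3.
  row1 ← row1 − (2)·row0  ⇒  L[1][0]=2, U row1=(0, 4, 2, 3)
  row2 ← row2 − (1)·row0  ⇒  L[2][0]=1, U row2=(0, 3, 1, 0)
  row3 ← row3 − (1)·row0  ⇒  L[3][0]=1, U row3=(0, 3, 3, 2)
Step 2: pivot at (1,1) is 4.
  row2 ← row2 − (2)·row1  ⇒  L[2][1]=2, U row2=(0, 0, 2, 4)
  row3 ← row3 − (2)·row1  ⇒  L[3][1]=2, U row3=(0, 0, 4, 1)
Step 3: pivot at (2,2) is 2.
  row3 ← row3 − (2)·row2  ⇒  L[3][2]=2, U row3=(0, 0, 0, 3)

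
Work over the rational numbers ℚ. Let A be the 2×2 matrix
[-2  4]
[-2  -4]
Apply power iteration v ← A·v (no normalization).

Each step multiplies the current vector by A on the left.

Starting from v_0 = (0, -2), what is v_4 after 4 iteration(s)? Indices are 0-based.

v_4 = (192, 448)

v_0 = (0, -2).
v_1 = A·v_0 = (-8, 8).
v_2 = A·v_1 = (48, -16).
v_3 = A·v_2 = (-160, -32).
v_4 = A·v_3 = (192, 448).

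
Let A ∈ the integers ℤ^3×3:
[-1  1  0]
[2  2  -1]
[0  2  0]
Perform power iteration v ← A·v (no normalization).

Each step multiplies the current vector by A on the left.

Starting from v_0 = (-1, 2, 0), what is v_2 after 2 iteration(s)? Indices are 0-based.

v_2 = (-1, 6, 4)

v_0 = (-1, 2, 0).
v_1 = A·v_0 = (3, 2, 4).
v_2 = A·v_1 = (-1, 6, 4).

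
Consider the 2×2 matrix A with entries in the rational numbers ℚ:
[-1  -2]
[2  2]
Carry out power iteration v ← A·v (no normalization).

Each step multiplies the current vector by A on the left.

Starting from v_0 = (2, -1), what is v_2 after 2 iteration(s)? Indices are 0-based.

v_0 = (2, -1).
v_1 = A·v_0 = (0, 2).
v_2 = A·v_1 = (-4, 4).

v_2 = (-4, 4)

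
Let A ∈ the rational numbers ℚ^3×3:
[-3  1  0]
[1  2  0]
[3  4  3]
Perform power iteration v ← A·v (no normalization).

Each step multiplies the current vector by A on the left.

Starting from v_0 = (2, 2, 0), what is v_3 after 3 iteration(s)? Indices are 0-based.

v_0 = (2, 2, 0).
v_1 = A·v_0 = (-4, 6, 14).
v_2 = A·v_1 = (18, 8, 54).
v_3 = A·v_2 = (-46, 34, 248).

v_3 = (-46, 34, 248)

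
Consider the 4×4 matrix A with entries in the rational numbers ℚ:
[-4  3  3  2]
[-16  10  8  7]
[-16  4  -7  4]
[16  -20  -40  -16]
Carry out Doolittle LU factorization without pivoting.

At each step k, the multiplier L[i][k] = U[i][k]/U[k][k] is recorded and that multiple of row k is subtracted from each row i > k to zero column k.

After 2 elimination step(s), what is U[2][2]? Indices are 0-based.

k=0: U[0][0]=-4
  eliminate (1,0): mult=4, new row 1: (0, -2, -4, -1); set L[1][0]=4
  eliminate (2,0): mult=4, new row 2: (0, -8, -19, -4); set L[2][0]=4
  eliminate (3,0): mult=-4, new row 3: (0, -8, -28, -8); set L[3][0]=-4
k=1: U[1][1]=-2
  eliminate (2,1): mult=4, new row 2: (0, 0, -3, 0); set L[2][1]=4
  eliminate (3,1): mult=4, new row 3: (0, 0, -12, -4); set L[3][1]=4

U[2][2] = -3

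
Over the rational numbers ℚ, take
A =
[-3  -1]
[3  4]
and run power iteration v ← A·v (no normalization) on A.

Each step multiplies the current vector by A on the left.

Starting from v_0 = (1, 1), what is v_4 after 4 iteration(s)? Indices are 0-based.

v_4 = (14, 223)

v_0 = (1, 1).
v_1 = A·v_0 = (-4, 7).
v_2 = A·v_1 = (5, 16).
v_3 = A·v_2 = (-31, 79).
v_4 = A·v_3 = (14, 223).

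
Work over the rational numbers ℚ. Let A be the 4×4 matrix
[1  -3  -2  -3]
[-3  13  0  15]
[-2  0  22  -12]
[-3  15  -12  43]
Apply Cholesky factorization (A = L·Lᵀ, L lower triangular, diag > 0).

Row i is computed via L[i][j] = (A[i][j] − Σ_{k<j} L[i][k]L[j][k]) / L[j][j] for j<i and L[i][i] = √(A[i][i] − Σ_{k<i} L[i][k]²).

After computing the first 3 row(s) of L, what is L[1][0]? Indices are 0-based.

Step 1: L[0][0] = √(1) = 1.
  L[1][0] = (-3) / L[0][0] = -3.
Step 2: L[1][1] = √(4) = 2.
  L[2][0] = (-2) / L[0][0] = -2.
  L[2][1] = (-6) / L[1][1] = -3.
Step 3: L[2][2] = √(9) = 3.

L[1][0] = -3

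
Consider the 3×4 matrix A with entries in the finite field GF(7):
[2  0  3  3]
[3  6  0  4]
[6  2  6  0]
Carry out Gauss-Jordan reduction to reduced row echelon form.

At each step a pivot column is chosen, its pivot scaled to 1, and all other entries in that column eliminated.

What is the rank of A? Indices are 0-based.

rank = 3

pivot(0,0)=2: scale R0 → (1, 0, 5, 5)
  clear (1,0): R1 −= (3)R0 → (0, 6, 6, 3)
  clear (2,0): R2 −= (6)R0 → (0, 2, 4, 5)
pivot(1,1)=6: scale R1 → (0, 1, 1, 4)
  clear (2,1): R2 −= (2)R1 → (0, 0, 2, 4)
pivot(2,2)=2: scale R2 → (0, 0, 1, 2)
  clear (0,2): R0 −= (5)R2 → (1, 0, 0, 2)
  clear (1,2): R1 −= (1)R2 → (0, 1, 0, 2)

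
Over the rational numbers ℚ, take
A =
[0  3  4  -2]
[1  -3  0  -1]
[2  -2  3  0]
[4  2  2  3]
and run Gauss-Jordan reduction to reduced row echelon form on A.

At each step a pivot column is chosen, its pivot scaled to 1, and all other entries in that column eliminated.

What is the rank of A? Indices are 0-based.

step 1: exchange rows 0,1
step 1: normalize row 0 (÷1) = (1, -3, 0, -1)
  row 2: subtract 2×row0 = (0, 4, 3, 2)
  row 3: subtract 4×row0 = (0, 14, 2, 7)
step 2: normalize row 1 (÷3) = (0, 1, 4/3, -2/3)
  row 0: subtract -3×row1 = (1, 0, 4, -3)
  row 2: subtract 4×row1 = (0, 0, -7/3, 14/3)
  row 3: subtract 14×row1 = (0, 0, -50/3, 49/3)
step 3: normalize row 2 (÷-7/3) = (0, 0, 1, -2)
  row 0: subtract 4×row2 = (1, 0, 0, 5)
  row 1: subtract 4/3×row2 = (0, 1, 0, 2)
  row 3: subtract -50/3×row2 = (0, 0, 0, -17)
step 4: normalize row 3 (÷-17) = (0, 0, 0, 1)
  row 0: subtract 5×row3 = (1, 0, 0, 0)
  row 1: subtract 2×row3 = (0, 1, 0, 0)
  row 2: subtract -2×row3 = (0, 0, 1, 0)

rank = 4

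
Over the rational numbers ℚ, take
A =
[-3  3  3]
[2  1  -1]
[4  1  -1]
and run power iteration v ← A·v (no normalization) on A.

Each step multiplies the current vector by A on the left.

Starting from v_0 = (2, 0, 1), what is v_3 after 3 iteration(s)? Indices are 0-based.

v_3 = (-195, 84, 162)

v_0 = (2, 0, 1).
v_1 = A·v_0 = (-3, 3, 7).
v_2 = A·v_1 = (39, -10, -16).
v_3 = A·v_2 = (-195, 84, 162).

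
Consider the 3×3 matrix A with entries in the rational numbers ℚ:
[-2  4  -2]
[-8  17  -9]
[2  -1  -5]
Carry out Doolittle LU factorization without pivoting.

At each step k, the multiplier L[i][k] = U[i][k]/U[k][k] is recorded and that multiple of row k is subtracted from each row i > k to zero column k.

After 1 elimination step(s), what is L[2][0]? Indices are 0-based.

Step 1: pivot at (0,0) is -2.
  row1 ← row1 − (4)·row0  ⇒  L[1][0]=4, U row1=(0, 1, -1)
  row2 ← row2 − (-1)·row0  ⇒  L[2][0]=-1, U row2=(0, 3, -7)

L[2][0] = -1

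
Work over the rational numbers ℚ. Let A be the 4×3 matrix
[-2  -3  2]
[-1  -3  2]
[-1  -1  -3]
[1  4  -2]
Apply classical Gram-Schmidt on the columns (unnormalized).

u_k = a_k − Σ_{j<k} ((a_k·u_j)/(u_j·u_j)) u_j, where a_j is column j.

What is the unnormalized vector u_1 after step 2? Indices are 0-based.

u_1 = (1, -1, 1, 2)

Step 1: u_0 = a_0 = (-2, -1, -1, 1).
Step 2: u_1 = a_1 − (2)·u_0 = (1, -1, 1, 2).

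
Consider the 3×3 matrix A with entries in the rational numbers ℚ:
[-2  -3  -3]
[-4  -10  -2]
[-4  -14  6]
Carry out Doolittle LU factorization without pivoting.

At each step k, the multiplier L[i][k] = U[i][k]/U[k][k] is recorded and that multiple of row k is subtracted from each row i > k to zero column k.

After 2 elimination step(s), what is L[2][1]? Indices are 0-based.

L[2][1] = 2

Step 1: pivot at (0,0) is -2.
  row1 ← row1 − (2)·row0  ⇒  L[1][0]=2, U row1=(0, -4, 4)
  row2 ← row2 − (2)·row0  ⇒  L[2][0]=2, U row2=(0, -8, 12)
Step 2: pivot at (1,1) is -4.
  row2 ← row2 − (2)·row1  ⇒  L[2][1]=2, U row2=(0, 0, 4)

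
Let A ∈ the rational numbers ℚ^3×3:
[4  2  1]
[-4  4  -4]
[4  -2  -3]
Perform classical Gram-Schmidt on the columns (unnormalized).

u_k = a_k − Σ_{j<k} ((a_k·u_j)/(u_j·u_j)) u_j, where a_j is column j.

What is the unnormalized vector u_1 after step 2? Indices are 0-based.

u_1 = (10/3, 8/3, -2/3)

Step 1: u_0 = a_0 = (4, -4, 4).
Step 2: u_1 = a_1 − (-1/3)·u_0 = (10/3, 8/3, -2/3).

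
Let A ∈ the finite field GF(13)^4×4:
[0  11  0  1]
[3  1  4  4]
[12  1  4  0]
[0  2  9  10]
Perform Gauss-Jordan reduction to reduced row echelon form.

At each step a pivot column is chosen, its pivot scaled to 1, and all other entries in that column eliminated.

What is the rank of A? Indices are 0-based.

rank = 4

step 1: exchange rows 0,1
step 1: normalize row 0 (÷3) = (1, 9, 10, 10)
  row 2: subtract 12×row0 = (0, 10, 1, 10)
step 2: normalize row 1 (÷11) = (0, 1, 0, 6)
  row 0: subtract 9×row1 = (1, 0, 10, 8)
  row 2: subtract 10×row1 = (0, 0, 1, 2)
  row 3: subtract 2×row1 = (0, 0, 9, 11)
step 3: normalize row 2 (÷1) = (0, 0, 1, 2)
  row 0: subtract 10×row2 = (1, 0, 0, 1)
  row 3: subtract 9×row2 = (0, 0, 0, 6)
step 4: normalize row 3 (÷6) = (0, 0, 0, 1)
  row 0: subtract 1×row3 = (1, 0, 0, 0)
  row 1: subtract 6×row3 = (0, 1, 0, 0)
  row 2: subtract 2×row3 = (0, 0, 1, 0)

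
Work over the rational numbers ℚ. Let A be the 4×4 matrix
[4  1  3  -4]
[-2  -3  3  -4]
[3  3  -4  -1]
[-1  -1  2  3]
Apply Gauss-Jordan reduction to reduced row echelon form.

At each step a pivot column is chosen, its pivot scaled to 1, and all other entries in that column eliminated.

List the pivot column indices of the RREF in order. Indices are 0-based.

[1] R0 /= 4  ⇒  (1, 1/4, 3/4, -1)
     R1 -= -2·R0  ⇒  (0, -5/2, 9/2, -6)
     R2 -= 3·R0  ⇒  (0, 9/4, -25/4, 2)
     R3 -= -1·R0  ⇒  (0, -3/4, 11/4, 2)
[2] R1 /= -5/2  ⇒  (0, 1, -9/5, 12/5)
     R0 -= 1/4·R1  ⇒  (1, 0, 6/5, -8/5)
     R2 -= 9/4·R1  ⇒  (0, 0, -11/5, -17/5)
     R3 -= -3/4·R1  ⇒  (0, 0, 7/5, 19/5)
[3] R2 /= -11/5  ⇒  (0, 0, 1, 17/11)
     R0 -= 6/5·R2  ⇒  (1, 0, 0, -38/11)
     R1 -= -9/5·R2  ⇒  (0, 1, 0, 57/11)
     R3 -= 7/5·R2  ⇒  (0, 0, 0, 18/11)
[4] R3 /= 18/11  ⇒  (0, 0, 0, 1)
     R0 -= -38/11·R3  ⇒  (1, 0, 0, 0)
     R1 -= 57/11·R3  ⇒  (0, 1, 0, 0)
     R2 -= 17/11·R3  ⇒  (0, 0, 1, 0)

pivot columns: 0, 1, 2, 3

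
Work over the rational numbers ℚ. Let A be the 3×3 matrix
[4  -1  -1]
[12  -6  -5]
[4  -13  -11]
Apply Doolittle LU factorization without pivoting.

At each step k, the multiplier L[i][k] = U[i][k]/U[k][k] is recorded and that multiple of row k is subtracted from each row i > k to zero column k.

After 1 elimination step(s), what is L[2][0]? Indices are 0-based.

L[2][0] = 1

[col 0] pivot 4
  R1 -= 3*R0 → (0, -3, -2)  (L[1][0] := 3)
  R2 -= 1*R0 → (0, -12, -10)  (L[2][0] := 1)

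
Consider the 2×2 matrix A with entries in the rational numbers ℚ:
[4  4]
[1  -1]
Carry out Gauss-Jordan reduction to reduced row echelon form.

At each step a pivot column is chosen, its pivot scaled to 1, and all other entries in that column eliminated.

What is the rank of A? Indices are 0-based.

pivot(0,0)=4: scale R0 → (1, 1)
  clear (1,0): R1 −= (1)R0 → (0, -2)
pivot(1,1)=-2: scale R1 → (0, 1)
  clear (0,1): R0 −= (1)R1 → (1, 0)

rank = 2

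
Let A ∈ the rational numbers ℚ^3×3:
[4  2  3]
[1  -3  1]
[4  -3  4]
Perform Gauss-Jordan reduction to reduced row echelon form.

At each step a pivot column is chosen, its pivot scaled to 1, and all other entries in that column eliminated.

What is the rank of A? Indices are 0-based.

pivot(0,0)=4: scale R0 → (1, 1/2, 3/4)
  clear (1,0): R1 −= (1)R0 → (0, -7/2, 1/4)
  clear (2,0): R2 −= (4)R0 → (0, -5, 1)
pivot(1,1)=-7/2: scale R1 → (0, 1, -1/14)
  clear (0,1): R0 −= (1/2)R1 → (1, 0, 11/14)
  clear (2,1): R2 −= (-5)R1 → (0, 0, 9/14)
pivot(2,2)=9/14: scale R2 → (0, 0, 1)
  clear (0,2): R0 −= (11/14)R2 → (1, 0, 0)
  clear (1,2): R1 −= (-1/14)R2 → (0, 1, 0)

rank = 3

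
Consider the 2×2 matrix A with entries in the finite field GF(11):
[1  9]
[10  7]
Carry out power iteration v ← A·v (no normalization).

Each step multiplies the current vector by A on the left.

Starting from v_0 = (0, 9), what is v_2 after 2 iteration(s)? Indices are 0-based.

v_0 = (0, 9).
v_1 = A·v_0 = (4, 8).
v_2 = A·v_1 = (10, 8).

v_2 = (10, 8)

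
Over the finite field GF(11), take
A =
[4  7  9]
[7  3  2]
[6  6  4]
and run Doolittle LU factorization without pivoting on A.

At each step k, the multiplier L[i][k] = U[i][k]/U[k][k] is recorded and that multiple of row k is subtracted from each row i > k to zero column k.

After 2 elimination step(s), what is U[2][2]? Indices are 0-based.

U[2][2] = 7

[col 0] pivot 4
  R1 -= 10*R0 → (0, 10, 0)  (L[1][0] := 10)
  R2 -= 7*R0 → (0, 1, 7)  (L[2][0] := 7)
[col 1] pivot 10
  R2 -= 10*R1 → (0, 0, 7)  (L[2][1] := 10)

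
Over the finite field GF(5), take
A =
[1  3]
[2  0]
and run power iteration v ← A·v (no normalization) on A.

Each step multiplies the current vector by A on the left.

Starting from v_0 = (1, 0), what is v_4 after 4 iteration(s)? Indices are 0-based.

v_0 = (1, 0).
v_1 = A·v_0 = (1, 2).
v_2 = A·v_1 = (2, 2).
v_3 = A·v_2 = (3, 4).
v_4 = A·v_3 = (0, 1).

v_4 = (0, 1)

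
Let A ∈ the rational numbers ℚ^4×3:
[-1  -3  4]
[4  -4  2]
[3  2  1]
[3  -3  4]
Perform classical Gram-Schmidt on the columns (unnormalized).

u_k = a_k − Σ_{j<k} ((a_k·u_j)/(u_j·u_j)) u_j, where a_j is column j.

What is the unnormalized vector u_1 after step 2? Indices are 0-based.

Step 1: u_0 = a_0 = (-1, 4, 3, 3).
Step 2: u_1 = a_1 − (-16/35)·u_0 = (-121/35, -76/35, 118/35, -57/35).

u_1 = (-121/35, -76/35, 118/35, -57/35)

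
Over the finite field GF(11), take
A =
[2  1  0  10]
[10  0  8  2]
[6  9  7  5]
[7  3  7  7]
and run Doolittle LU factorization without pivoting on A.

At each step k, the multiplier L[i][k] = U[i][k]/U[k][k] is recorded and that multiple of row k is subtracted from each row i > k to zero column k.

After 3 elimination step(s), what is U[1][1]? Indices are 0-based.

U[1][1] = 6

[col 0] pivot 2
  R1 -= 5*R0 → (0, 6, 8, 7)  (L[1][0] := 5)
  R2 -= 3*R0 → (0, 6, 7, 8)  (L[2][0] := 3)
  R3 -= 9*R0 → (0, 5, 7, 5)  (L[3][0] := 9)
[col 1] pivot 6
  R2 -= 1*R1 → (0, 0, 10, 1)  (L[2][1] := 1)
  R3 -= 10*R1 → (0, 0, 4, 1)  (L[3][1] := 10)
[col 2] pivot 10
  R3 -= 7*R2 → (0, 0, 0, 5)  (L[3][2] := 7)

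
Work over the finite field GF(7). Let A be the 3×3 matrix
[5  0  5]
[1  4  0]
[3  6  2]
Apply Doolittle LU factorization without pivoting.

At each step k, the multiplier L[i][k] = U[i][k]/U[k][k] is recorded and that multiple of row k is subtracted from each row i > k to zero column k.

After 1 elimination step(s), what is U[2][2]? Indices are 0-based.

U[2][2] = 6

[col 0] pivot 5
  R1 -= 3*R0 → (0, 4, 6)  (L[1][0] := 3)
  R2 -= 2*R0 → (0, 6, 6)  (L[2][0] := 2)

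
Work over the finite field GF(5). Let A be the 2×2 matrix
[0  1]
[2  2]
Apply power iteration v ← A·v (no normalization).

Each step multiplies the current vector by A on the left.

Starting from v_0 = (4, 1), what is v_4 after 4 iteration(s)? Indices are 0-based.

v_4 = (4, 2)

v_0 = (4, 1).
v_1 = A·v_0 = (1, 0).
v_2 = A·v_1 = (0, 2).
v_3 = A·v_2 = (2, 4).
v_4 = A·v_3 = (4, 2).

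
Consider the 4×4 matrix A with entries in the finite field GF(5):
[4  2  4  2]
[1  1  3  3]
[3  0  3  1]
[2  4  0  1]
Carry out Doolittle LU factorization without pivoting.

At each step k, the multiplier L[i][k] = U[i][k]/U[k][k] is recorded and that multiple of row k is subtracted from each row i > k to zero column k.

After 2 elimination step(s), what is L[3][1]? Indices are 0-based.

[col 0] pivot 4
  R1 -= 4*R0 → (0, 3, 2, 0)  (L[1][0] := 4)
  R2 -= 2*R0 → (0, 1, 0, 2)  (L[2][0] := 2)
  R3 -= 3*R0 → (0, 3, 3, 0)  (L[3][0] := 3)
[col 1] pivot 3
  R2 -= 2*R1 → (0, 0, 1, 2)  (L[2][1] := 2)
  R3 -= 1*R1 → (0, 0, 1, 0)  (L[3][1] := 1)

L[3][1] = 1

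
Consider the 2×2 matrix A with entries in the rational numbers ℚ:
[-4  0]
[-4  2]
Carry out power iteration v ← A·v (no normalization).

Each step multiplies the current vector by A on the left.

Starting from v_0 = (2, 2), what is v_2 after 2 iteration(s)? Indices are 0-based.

v_0 = (2, 2).
v_1 = A·v_0 = (-8, -4).
v_2 = A·v_1 = (32, 24).

v_2 = (32, 24)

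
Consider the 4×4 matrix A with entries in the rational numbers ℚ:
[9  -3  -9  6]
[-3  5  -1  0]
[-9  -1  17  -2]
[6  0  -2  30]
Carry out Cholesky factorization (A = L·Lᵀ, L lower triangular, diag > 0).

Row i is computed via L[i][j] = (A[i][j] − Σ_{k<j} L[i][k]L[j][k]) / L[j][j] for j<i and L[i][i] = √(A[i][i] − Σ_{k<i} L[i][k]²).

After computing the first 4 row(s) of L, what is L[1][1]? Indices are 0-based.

Step 1: L[0][0] = √(9) = 3.
  L[1][0] = (-3) / L[0][0] = -1.
Step 2: L[1][1] = √(4) = 2.
  L[2][0] = (-9) / L[0][0] = -3.
  L[2][1] = (-4) / L[1][1] = -2.
Step 3: L[2][2] = √(4) = 2.
  L[3][0] = (6) / L[0][0] = 2.
  L[3][1] = (2) / L[1][1] = 1.
  L[3][2] = (6) / L[2][2] = 3.
Step 4: L[3][3] = √(16) = 4.

L[1][1] = 2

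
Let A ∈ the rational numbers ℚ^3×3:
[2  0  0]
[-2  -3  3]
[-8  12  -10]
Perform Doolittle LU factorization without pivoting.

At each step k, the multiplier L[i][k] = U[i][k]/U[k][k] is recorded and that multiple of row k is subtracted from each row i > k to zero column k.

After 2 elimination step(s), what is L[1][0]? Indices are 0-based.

Step 1: pivot at (0,0) is 2.
  row1 ← row1 − (-1)·row0  ⇒  L[1][0]=-1, U row1=(0, -3, 3)
  row2 ← row2 − (-4)·row0  ⇒  L[2][0]=-4, U row2=(0, 12, -10)
Step 2: pivot at (1,1) is -3.
  row2 ← row2 − (-4)·row1  ⇒  L[2][1]=-4, U row2=(0, 0, 2)

L[1][0] = -1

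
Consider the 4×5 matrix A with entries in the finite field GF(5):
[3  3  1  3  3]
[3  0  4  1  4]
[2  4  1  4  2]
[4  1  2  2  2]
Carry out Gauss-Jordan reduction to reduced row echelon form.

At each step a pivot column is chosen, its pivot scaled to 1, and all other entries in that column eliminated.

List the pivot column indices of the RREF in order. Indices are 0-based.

pivot columns: 0, 1, 2, 3

step 1: normalize row 0 (÷3) = (1, 1, 2, 1, 1)
  row 1: subtract 3×row0 = (0, 2, 3, 3, 1)
  row 2: subtract 2×row0 = (0, 2, 2, 2, 0)
  row 3: subtract 4×row0 = (0, 2, 4, 3, 3)
step 2: normalize row 1 (÷2) = (0, 1, 4, 4, 3)
  row 0: subtract 1×row1 = (1, 0, 3, 2, 3)
  row 2: subtract 2×row1 = (0, 0, 4, 4, 4)
  row 3: subtract 2×row1 = (0, 0, 1, 0, 2)
step 3: normalize row 2 (÷4) = (0, 0, 1, 1, 1)
  row 0: subtract 3×row2 = (1, 0, 0, 4, 0)
  row 1: subtract 4×row2 = (0, 1, 0, 0, 4)
  row 3: subtract 1×row2 = (0, 0, 0, 4, 1)
step 4: normalize row 3 (÷4) = (0, 0, 0, 1, 4)
  row 0: subtract 4×row3 = (1, 0, 0, 0, 4)
  row 2: subtract 1×row3 = (0, 0, 1, 0, 2)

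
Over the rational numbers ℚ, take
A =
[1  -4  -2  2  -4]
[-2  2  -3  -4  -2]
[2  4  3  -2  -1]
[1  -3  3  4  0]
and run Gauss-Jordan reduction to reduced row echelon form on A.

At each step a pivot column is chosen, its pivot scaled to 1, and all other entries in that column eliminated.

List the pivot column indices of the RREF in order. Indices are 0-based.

pivot(0,0)=1: scale R0 → (1, -4, -2, 2, -4)
  clear (1,0): R1 −= (-2)R0 → (0, -6, -7, 0, -10)
  clear (2,0): R2 −= (2)R0 → (0, 12, 7, -6, 7)
  clear (3,0): R3 −= (1)R0 → (0, 1, 5, 2, 4)
pivot(1,1)=-6: scale R1 → (0, 1, 7/6, 0, 5/3)
  clear (0,1): R0 −= (-4)R1 → (1, 0, 8/3, 2, 8/3)
  clear (2,1): R2 −= (12)R1 → (0, 0, -7, -6, -13)
  clear (3,1): R3 −= (1)R1 → (0, 0, 23/6, 2, 7/3)
pivot(2,2)=-7: scale R2 → (0, 0, 1, 6/7, 13/7)
  clear (0,2): R0 −= (8/3)R2 → (1, 0, 0, -2/7, -16/7)
  clear (1,2): R1 −= (7/6)R2 → (0, 1, 0, -1, -1/2)
  clear (3,2): R3 −= (23/6)R2 → (0, 0, 0, -9/7, -67/14)
pivot(3,3)=-9/7: scale R3 → (0, 0, 0, 1, 67/18)
  clear (0,3): R0 −= (-2/7)R3 → (1, 0, 0, 0, -11/9)
  clear (1,3): R1 −= (-1)R3 → (0, 1, 0, 0, 29/9)
  clear (2,3): R2 −= (6/7)R3 → (0, 0, 1, 0, -4/3)

pivot columns: 0, 1, 2, 3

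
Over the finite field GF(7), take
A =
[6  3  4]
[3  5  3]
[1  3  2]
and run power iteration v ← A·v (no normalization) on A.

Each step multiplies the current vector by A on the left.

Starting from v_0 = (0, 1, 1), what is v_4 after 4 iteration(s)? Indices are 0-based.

v_0 = (0, 1, 1).
v_1 = A·v_0 = (0, 1, 5).
v_2 = A·v_1 = (2, 6, 6).
v_3 = A·v_2 = (5, 5, 4).
v_4 = A·v_3 = (5, 3, 0).

v_4 = (5, 3, 0)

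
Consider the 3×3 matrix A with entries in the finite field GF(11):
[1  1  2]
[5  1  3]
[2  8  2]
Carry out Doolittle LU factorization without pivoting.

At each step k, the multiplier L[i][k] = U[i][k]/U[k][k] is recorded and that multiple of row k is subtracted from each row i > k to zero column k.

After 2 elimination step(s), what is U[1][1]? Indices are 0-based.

U[1][1] = 7

k=0: U[0][0]=1
  eliminate (1,0): mult=5, new row 1: (0, 7, 4); set L[1][0]=5
  eliminate (2,0): mult=2, new row 2: (0, 6, 9); set L[2][0]=2
k=1: U[1][1]=7
  eliminate (2,1): mult=4, new row 2: (0, 0, 4); set L[2][1]=4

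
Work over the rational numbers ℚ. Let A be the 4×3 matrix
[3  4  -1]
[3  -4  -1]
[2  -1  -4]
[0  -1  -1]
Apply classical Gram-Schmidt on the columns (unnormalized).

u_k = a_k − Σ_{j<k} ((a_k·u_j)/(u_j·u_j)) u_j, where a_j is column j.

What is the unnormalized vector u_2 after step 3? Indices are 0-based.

Step 1: u_0 = a_0 = (3, 3, 2, 0).
Step 2: u_1 = a_1 − (-1/11)·u_0 = (47/11, -41/11, -9/11, -1).
Step 3: u_2 = a_2 − (-7/11)·u_0 − (41/372)·u_1 = (163/372, 491/372, -327/124, -331/372).

u_2 = (163/372, 491/372, -327/124, -331/372)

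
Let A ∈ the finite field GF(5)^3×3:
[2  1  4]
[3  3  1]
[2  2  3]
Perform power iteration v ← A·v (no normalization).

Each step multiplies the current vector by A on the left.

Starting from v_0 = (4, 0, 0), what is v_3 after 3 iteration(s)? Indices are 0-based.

v_0 = (4, 0, 0).
v_1 = A·v_0 = (3, 2, 3).
v_2 = A·v_1 = (0, 3, 4).
v_3 = A·v_2 = (4, 3, 3).

v_3 = (4, 3, 3)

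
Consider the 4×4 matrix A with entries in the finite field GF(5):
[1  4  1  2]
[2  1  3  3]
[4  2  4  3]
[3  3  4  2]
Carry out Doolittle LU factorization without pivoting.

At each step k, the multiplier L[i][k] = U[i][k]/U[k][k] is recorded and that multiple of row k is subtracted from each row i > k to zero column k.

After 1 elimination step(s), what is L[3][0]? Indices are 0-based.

Step 1: pivot at (0,0) is 1.
  row1 ← row1 − (2)·row0  ⇒  L[1][0]=2, U row1=(0, 3, 1, 4)
  row2 ← row2 − (4)·row0  ⇒  L[2][0]=4, U row2=(0, 1, 0, 0)
  row3 ← row3 − (3)·row0  ⇒  L[3][0]=3, U row3=(0, 1, 1, 1)

L[3][0] = 3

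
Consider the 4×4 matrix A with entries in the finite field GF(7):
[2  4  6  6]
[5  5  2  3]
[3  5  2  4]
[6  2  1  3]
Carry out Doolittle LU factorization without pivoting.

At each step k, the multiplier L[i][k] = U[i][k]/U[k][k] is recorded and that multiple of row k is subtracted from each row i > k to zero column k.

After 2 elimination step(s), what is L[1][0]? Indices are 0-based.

k=0: U[0][0]=2
  eliminate (1,0): mult=6, new row 1: (0, 2, 1, 2); set L[1][0]=6
  eliminate (2,0): mult=5, new row 2: (0, 6, 0, 2); set L[2][0]=5
  eliminate (3,0): mult=3, new row 3: (0, 4, 4, 6); set L[3][0]=3
k=1: U[1][1]=2
  eliminate (2,1): mult=3, new row 2: (0, 0, 4, 3); set L[2][1]=3
  eliminate (3,1): mult=2, new row 3: (0, 0, 2, 2); set L[3][1]=2

L[1][0] = 6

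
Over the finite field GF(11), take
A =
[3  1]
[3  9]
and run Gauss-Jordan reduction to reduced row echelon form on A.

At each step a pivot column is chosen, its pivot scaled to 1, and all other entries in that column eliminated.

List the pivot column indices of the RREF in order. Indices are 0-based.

step 1: normalize row 0 (÷3) = (1, 4)
  row 1: subtract 3×row0 = (0, 8)
step 2: normalize row 1 (÷8) = (0, 1)
  row 0: subtract 4×row1 = (1, 0)

pivot columns: 0, 1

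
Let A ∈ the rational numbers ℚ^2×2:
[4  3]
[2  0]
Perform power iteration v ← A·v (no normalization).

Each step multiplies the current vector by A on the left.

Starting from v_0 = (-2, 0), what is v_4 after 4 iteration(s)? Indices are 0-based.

v_4 = (-1160, -448)

v_0 = (-2, 0).
v_1 = A·v_0 = (-8, -4).
v_2 = A·v_1 = (-44, -16).
v_3 = A·v_2 = (-224, -88).
v_4 = A·v_3 = (-1160, -448).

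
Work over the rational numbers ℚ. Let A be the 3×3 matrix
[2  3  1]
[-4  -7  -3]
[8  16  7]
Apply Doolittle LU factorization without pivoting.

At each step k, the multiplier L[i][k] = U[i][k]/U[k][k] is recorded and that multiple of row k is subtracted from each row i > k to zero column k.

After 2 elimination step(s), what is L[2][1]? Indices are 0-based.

Step 1: pivot at (0,0) is 2.
  row1 ← row1 − (-2)·row0  ⇒  L[1][0]=-2, U row1=(0, -1, -1)
  row2 ← row2 − (4)·row0  ⇒  L[2][0]=4, U row2=(0, 4, 3)
Step 2: pivot at (1,1) is -1.
  row2 ← row2 − (-4)·row1  ⇒  L[2][1]=-4, U row2=(0, 0, -1)

L[2][1] = -4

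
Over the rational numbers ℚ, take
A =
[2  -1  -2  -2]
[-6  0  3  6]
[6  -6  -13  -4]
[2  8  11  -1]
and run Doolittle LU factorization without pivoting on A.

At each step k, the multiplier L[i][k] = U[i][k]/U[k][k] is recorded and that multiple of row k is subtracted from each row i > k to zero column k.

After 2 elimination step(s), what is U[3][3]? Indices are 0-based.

U[3][3] = 1

Step 1: pivot at (0,0) is 2.
  row1 ← row1 − (-3)·row0  ⇒  L[1][0]=-3, U row1=(0, -3, -3, 0)
  row2 ← row2 − (3)·row0  ⇒  L[2][0]=3, U row2=(0, -3, -7, 2)
  row3 ← row3 − (1)·row0  ⇒  L[3][0]=1, U row3=(0, 9, 13, 1)
Step 2: pivot at (1,1) is -3.
  row2 ← row2 − (1)·row1  ⇒  L[2][1]=1, U row2=(0, 0, -4, 2)
  row3 ← row3 − (-3)·row1  ⇒  L[3][1]=-3, U row3=(0, 0, 4, 1)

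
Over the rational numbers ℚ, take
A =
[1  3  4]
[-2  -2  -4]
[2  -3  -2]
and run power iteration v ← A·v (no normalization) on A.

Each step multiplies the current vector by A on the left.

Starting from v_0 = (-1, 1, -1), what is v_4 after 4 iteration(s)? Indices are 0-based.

v_0 = (-1, 1, -1).
v_1 = A·v_0 = (-2, 4, -3).
v_2 = A·v_1 = (-2, 8, -10).
v_3 = A·v_2 = (-18, 28, -8).
v_4 = A·v_3 = (34, 12, -104).

v_4 = (34, 12, -104)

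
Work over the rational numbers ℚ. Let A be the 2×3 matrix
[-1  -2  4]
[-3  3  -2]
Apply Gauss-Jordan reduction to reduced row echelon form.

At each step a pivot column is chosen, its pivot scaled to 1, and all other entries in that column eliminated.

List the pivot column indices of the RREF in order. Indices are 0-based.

pivot columns: 0, 1

step 1: normalize row 0 (÷-1) = (1, 2, -4)
  row 1: subtract -3×row0 = (0, 9, -14)
step 2: normalize row 1 (÷9) = (0, 1, -14/9)
  row 0: subtract 2×row1 = (1, 0, -8/9)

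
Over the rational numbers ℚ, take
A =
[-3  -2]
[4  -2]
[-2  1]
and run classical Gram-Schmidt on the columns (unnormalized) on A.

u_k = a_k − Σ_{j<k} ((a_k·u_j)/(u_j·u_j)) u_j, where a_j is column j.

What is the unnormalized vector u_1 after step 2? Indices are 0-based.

Step 1: u_0 = a_0 = (-3, 4, -2).
Step 2: u_1 = a_1 − (-4/29)·u_0 = (-70/29, -42/29, 21/29).

u_1 = (-70/29, -42/29, 21/29)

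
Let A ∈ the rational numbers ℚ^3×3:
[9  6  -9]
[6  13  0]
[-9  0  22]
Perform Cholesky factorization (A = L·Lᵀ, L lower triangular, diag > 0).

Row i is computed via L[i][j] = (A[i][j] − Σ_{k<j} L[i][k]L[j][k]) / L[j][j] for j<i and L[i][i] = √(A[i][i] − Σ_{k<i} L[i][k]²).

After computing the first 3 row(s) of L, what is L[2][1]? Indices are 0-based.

Step 1: L[0][0] = √(9) = 3.
  L[1][0] = (6) / L[0][0] = 2.
Step 2: L[1][1] = √(9) = 3.
  L[2][0] = (-9) / L[0][0] = -3.
  L[2][1] = (6) / L[1][1] = 2.
Step 3: L[2][2] = √(9) = 3.

L[2][1] = 2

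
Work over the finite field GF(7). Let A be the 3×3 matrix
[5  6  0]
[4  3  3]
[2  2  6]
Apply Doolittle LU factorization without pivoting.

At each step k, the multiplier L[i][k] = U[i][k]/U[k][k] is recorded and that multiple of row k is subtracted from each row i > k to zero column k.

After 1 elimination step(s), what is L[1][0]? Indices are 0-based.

L[1][0] = 5

k=0: U[0][0]=5
  eliminate (1,0): mult=5, new row 1: (0, 1, 3); set L[1][0]=5
  eliminate (2,0): mult=6, new row 2: (0, 1, 6); set L[2][0]=6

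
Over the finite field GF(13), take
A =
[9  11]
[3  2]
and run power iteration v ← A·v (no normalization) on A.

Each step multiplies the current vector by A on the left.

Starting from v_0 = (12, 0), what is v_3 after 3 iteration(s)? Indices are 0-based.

v_0 = (12, 0).
v_1 = A·v_0 = (4, 10).
v_2 = A·v_1 = (3, 6).
v_3 = A·v_2 = (2, 8).

v_3 = (2, 8)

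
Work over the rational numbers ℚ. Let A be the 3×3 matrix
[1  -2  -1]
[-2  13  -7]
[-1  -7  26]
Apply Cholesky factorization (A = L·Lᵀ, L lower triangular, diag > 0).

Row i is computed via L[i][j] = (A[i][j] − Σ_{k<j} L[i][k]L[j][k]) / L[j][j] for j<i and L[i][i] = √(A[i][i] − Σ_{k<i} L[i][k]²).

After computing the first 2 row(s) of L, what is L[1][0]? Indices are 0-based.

L[1][0] = -2

Step 1: L[0][0] = √(1) = 1.
  L[1][0] = (-2) / L[0][0] = -2.
Step 2: L[1][1] = √(9) = 3.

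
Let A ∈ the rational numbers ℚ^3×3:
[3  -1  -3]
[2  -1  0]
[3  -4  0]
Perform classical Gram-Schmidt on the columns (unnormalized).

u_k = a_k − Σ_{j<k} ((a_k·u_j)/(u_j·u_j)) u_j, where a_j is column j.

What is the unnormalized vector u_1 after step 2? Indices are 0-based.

Step 1: u_0 = a_0 = (3, 2, 3).
Step 2: u_1 = a_1 − (-17/22)·u_0 = (29/22, 6/11, -37/22).

u_1 = (29/22, 6/11, -37/22)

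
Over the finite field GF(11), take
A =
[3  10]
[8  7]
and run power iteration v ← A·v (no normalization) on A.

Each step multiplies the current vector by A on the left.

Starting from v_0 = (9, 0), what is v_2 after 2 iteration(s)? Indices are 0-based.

v_0 = (9, 0).
v_1 = A·v_0 = (5, 6).
v_2 = A·v_1 = (9, 5).

v_2 = (9, 5)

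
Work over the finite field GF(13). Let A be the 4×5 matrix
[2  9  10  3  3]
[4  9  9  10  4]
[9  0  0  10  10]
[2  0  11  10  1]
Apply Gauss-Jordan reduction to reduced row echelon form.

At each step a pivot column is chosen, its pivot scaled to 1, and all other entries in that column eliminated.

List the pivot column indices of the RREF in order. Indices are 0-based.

pivot columns: 0, 1, 2, 3

[1] R0 /= 2  ⇒  (1, 11, 5, 8, 8)
     R1 -= 4·R0  ⇒  (0, 4, 2, 4, 11)
     R2 -= 9·R0  ⇒  (0, 5, 7, 3, 3)
     R3 -= 2·R0  ⇒  (0, 4, 1, 7, 11)
[2] R1 /= 4  ⇒  (0, 1, 7, 1, 6)
     R0 -= 11·R1  ⇒  (1, 0, 6, 10, 7)
     R2 -= 5·R1  ⇒  (0, 0, 11, 11, 12)
     R3 -= 4·R1  ⇒  (0, 0, 12, 3, 0)
[3] R2 /= 11  ⇒  (0, 0, 1, 1, 7)
     R0 -= 6·R2  ⇒  (1, 0, 0, 4, 4)
     R1 -= 7·R2  ⇒  (0, 1, 0, 7, 9)
     R3 -= 12·R2  ⇒  (0, 0, 0, 4, 7)
[4] R3 /= 4  ⇒  (0, 0, 0, 1, 5)
     R0 -= 4·R3  ⇒  (1, 0, 0, 0, 10)
     R1 -= 7·R3  ⇒  (0, 1, 0, 0, 0)
     R2 -= 1·R3  ⇒  (0, 0, 1, 0, 2)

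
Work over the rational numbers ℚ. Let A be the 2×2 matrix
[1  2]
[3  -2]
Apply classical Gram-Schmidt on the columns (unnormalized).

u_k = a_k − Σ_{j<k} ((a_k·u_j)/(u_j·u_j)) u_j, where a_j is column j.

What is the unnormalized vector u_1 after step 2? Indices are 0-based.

u_1 = (12/5, -4/5)

Step 1: u_0 = a_0 = (1, 3).
Step 2: u_1 = a_1 − (-2/5)·u_0 = (12/5, -4/5).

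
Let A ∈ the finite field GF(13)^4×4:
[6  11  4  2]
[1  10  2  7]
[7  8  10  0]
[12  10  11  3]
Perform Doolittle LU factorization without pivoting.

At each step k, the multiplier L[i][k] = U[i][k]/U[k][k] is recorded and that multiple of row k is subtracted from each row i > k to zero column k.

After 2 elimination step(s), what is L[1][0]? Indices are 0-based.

L[1][0] = 11

k=0: U[0][0]=6
  eliminate (1,0): mult=11, new row 1: (0, 6, 10, 11); set L[1][0]=11
  eliminate (2,0): mult=12, new row 2: (0, 6, 1, 2); set L[2][0]=12
  eliminate (3,0): mult=2, new row 3: (0, 1, 3, 12); set L[3][0]=2
k=1: U[1][1]=6
  eliminate (2,1): mult=1, new row 2: (0, 0, 4, 4); set L[2][1]=1
  eliminate (3,1): mult=11, new row 3: (0, 0, 10, 8); set L[3][1]=11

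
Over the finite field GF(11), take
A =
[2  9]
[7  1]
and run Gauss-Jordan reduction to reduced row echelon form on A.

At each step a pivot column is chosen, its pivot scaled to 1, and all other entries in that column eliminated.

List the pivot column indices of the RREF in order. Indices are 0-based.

pivot(0,0)=2: scale R0 → (1, 10)
  clear (1,0): R1 −= (7)R0 → (0, 8)
pivot(1,1)=8: scale R1 → (0, 1)
  clear (0,1): R0 −= (10)R1 → (1, 0)

pivot columns: 0, 1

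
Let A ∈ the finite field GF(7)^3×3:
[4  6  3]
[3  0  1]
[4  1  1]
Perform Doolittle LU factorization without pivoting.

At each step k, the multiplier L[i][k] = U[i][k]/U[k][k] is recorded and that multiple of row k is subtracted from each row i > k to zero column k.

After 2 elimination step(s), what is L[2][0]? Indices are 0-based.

L[2][0] = 1

[col 0] pivot 4
  R1 -= 6*R0 → (0, 6, 4)  (L[1][0] := 6)
  R2 -= 1*R0 → (0, 2, 5)  (L[2][0] := 1)
[col 1] pivot 6
  R2 -= 5*R1 → (0, 0, 6)  (L[2][1] := 5)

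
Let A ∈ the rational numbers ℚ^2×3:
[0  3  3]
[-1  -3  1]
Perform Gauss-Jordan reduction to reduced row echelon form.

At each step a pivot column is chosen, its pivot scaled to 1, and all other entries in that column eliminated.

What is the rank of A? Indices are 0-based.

rank = 2

pivot(0,0): swap R0↔R1
pivot(0,0)=-1: scale R0 → (1, 3, -1)
pivot(1,1)=3: scale R1 → (0, 1, 1)
  clear (0,1): R0 −= (3)R1 → (1, 0, -4)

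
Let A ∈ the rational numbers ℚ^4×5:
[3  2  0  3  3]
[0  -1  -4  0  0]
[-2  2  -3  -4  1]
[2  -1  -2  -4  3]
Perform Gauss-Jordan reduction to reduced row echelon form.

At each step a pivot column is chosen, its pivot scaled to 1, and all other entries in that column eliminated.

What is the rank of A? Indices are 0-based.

step 1: normalize row 0 (÷3) = (1, 2/3, 0, 1, 1)
  row 2: subtract -2×row0 = (0, 10/3, -3, -2, 3)
  row 3: subtract 2×row0 = (0, -7/3, -2, -6, 1)
step 2: normalize row 1 (÷-1) = (0, 1, 4, 0, 0)
  row 0: subtract 2/3×row1 = (1, 0, -8/3, 1, 1)
  row 2: subtract 10/3×row1 = (0, 0, -49/3, -2, 3)
  row 3: subtract -7/3×row1 = (0, 0, 22/3, -6, 1)
step 3: normalize row 2 (÷-49/3) = (0, 0, 1, 6/49, -9/49)
  row 0: subtract -8/3×row2 = (1, 0, 0, 65/49, 25/49)
  row 1: subtract 4×row2 = (0, 1, 0, -24/49, 36/49)
  row 3: subtract 22/3×row2 = (0, 0, 0, -338/49, 115/49)
step 4: normalize row 3 (÷-338/49) = (0, 0, 0, 1, -115/338)
  row 0: subtract 65/49×row3 = (1, 0, 0, 0, 25/26)
  row 1: subtract -24/49×row3 = (0, 1, 0, 0, 96/169)
  row 2: subtract 6/49×row3 = (0, 0, 1, 0, -24/169)

rank = 4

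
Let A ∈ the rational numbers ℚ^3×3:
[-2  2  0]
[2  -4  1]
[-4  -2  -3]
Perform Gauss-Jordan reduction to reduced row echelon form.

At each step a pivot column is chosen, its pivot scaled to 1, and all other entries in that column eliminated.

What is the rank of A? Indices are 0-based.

rank = 3

[1] R0 /= -2  ⇒  (1, -1, 0)
     R1 -= 2·R0  ⇒  (0, -2, 1)
     R2 -= -4·R0  ⇒  (0, -6, -3)
[2] R1 /= -2  ⇒  (0, 1, -1/2)
     R0 -= -1·R1  ⇒  (1, 0, -1/2)
     R2 -= -6·R1  ⇒  (0, 0, -6)
[3] R2 /= -6  ⇒  (0, 0, 1)
     R0 -= -1/2·R2  ⇒  (1, 0, 0)
     R1 -= -1/2·R2  ⇒  (0, 1, 0)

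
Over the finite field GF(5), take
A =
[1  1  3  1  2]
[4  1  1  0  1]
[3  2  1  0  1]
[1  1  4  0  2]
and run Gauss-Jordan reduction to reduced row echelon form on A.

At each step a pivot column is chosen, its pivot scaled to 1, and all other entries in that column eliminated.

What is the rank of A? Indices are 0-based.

rank = 4

step 1: normalize row 0 (÷1) = (1, 1, 3, 1, 2)
  row 1: subtract 4×row0 = (0, 2, 4, 1, 3)
  row 2: subtract 3×row0 = (0, 4, 2, 2, 0)
  row 3: subtract 1×row0 = (0, 0, 1, 4, 0)
step 2: normalize row 1 (÷2) = (0, 1, 2, 3, 4)
  row 0: subtract 1×row1 = (1, 0, 1, 3, 3)
  row 2: subtract 4×row1 = (0, 0, 4, 0, 4)
step 3: normalize row 2 (÷4) = (0, 0, 1, 0, 1)
  row 0: subtract 1×row2 = (1, 0, 0, 3, 2)
  row 1: subtract 2×row2 = (0, 1, 0, 3, 2)
  row 3: subtract 1×row2 = (0, 0, 0, 4, 4)
step 4: normalize row 3 (÷4) = (0, 0, 0, 1, 1)
  row 0: subtract 3×row3 = (1, 0, 0, 0, 4)
  row 1: subtract 3×row3 = (0, 1, 0, 0, 4)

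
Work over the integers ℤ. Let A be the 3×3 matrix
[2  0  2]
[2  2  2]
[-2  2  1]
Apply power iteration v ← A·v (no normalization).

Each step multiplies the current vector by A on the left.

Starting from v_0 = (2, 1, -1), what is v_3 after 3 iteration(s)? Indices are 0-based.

v_3 = (-2, 10, 17)

v_0 = (2, 1, -1).
v_1 = A·v_0 = (2, 4, -3).
v_2 = A·v_1 = (-2, 6, 1).
v_3 = A·v_2 = (-2, 10, 17).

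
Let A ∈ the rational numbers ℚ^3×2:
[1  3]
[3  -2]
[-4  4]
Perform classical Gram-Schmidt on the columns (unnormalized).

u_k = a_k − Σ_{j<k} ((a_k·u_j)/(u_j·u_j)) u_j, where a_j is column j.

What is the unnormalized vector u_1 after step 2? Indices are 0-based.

Step 1: u_0 = a_0 = (1, 3, -4).
Step 2: u_1 = a_1 − (-19/26)·u_0 = (97/26, 5/26, 14/13).

u_1 = (97/26, 5/26, 14/13)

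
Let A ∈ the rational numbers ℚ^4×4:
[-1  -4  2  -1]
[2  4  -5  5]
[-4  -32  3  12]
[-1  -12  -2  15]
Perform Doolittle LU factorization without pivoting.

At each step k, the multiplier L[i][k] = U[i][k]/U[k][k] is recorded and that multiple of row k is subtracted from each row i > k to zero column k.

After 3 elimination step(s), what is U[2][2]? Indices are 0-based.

Step 1: pivot at (0,0) is -1.
  row1 ← row1 − (-2)·row0  ⇒  L[1][0]=-2, U row1=(0, -4, -1, 3)
  row2 ← row2 − (4)·row0  ⇒  L[2][0]=4, U row2=(0, -16, -5, 16)
  row3 ← row3 − (1)·row0  ⇒  L[3][0]=1, U row3=(0, -8, -4, 16)
Step 2: pivot at (1,1) is -4.
  row2 ← row2 − (4)·row1  ⇒  L[2][1]=4, U row2=(0, 0, -1, 4)
  row3 ← row3 − (2)·row1  ⇒  L[3][1]=2, U row3=(0, 0, -2, 10)
Step 3: pivot at (2,2) is -1.
  row3 ← row3 − (2)·row2  ⇒  L[3][2]=2, U row3=(0, 0, 0, 2)

U[2][2] = -1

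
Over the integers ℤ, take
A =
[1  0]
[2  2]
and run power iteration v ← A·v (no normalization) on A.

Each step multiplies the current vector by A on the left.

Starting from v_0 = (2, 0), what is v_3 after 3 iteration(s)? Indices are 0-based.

v_3 = (2, 28)

v_0 = (2, 0).
v_1 = A·v_0 = (2, 4).
v_2 = A·v_1 = (2, 12).
v_3 = A·v_2 = (2, 28).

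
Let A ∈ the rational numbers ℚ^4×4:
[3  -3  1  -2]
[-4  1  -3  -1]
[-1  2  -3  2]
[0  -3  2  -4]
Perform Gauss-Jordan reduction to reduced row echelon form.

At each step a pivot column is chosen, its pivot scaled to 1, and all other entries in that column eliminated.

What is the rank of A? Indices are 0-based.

pivot(0,0)=3: scale R0 → (1, -1, 1/3, -2/3)
  clear (1,0): R1 −= (-4)R0 → (0, -3, -5/3, -11/3)
  clear (2,0): R2 −= (-1)R0 → (0, 1, -8/3, 4/3)
pivot(1,1)=-3: scale R1 → (0, 1, 5/9, 11/9)
  clear (0,1): R0 −= (-1)R1 → (1, 0, 8/9, 5/9)
  clear (2,1): R2 −= (1)R1 → (0, 0, -29/9, 1/9)
  clear (3,1): R3 −= (-3)R1 → (0, 0, 11/3, -1/3)
pivot(2,2)=-29/9: scale R2 → (0, 0, 1, -1/29)
  clear (0,2): R0 −= (8/9)R2 → (1, 0, 0, 17/29)
  clear (1,2): R1 −= (5/9)R2 → (0, 1, 0, 36/29)
  clear (3,2): R3 −= (11/3)R2 → (0, 0, 0, -6/29)
pivot(3,3)=-6/29: scale R3 → (0, 0, 0, 1)
  clear (0,3): R0 −= (17/29)R3 → (1, 0, 0, 0)
  clear (1,3): R1 −= (36/29)R3 → (0, 1, 0, 0)
  clear (2,3): R2 −= (-1/29)R3 → (0, 0, 1, 0)

rank = 4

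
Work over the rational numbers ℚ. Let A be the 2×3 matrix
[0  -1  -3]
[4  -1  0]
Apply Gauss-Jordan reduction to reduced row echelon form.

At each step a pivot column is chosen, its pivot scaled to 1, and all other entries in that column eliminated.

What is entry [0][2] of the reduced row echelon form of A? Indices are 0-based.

pivot(0,0): swap R0↔R1
pivot(0,0)=4: scale R0 → (1, -1/4, 0)
pivot(1,1)=-1: scale R1 → (0, 1, 3)
  clear (0,1): R0 −= (-1/4)R1 → (1, 0, 3/4)

M[0][2] = 3/4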